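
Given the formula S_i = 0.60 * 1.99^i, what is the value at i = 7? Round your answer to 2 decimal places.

S_7 = 0.6 * 1.99^7 ≈ 0.6 * 123.5866 ≈ 74.15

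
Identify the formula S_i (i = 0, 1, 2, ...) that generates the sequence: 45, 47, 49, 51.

Check differences: 47 - 45 = 2
49 - 47 = 2
Common difference d = 2.
First term a = 45.
Formula: S_i = 45 + 2*i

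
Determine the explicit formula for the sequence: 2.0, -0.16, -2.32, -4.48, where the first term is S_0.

Check differences: -0.16 - 2.0 = -2.16
-2.32 - -0.16 = -2.16
Common difference d = -2.16.
First term a = 2.0.
Formula: S_i = 2.00 - 2.16*i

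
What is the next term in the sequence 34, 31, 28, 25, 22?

Differences: 31 - 34 = -3
This is an arithmetic sequence with common difference d = -3.
Next term = 22 + -3 = 19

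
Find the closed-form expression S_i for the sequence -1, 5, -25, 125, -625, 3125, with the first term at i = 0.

Check ratios: 5 / -1 = -5.0
Common ratio r = -5.
First term a = -1.
Formula: S_i = -1 * (-5)^i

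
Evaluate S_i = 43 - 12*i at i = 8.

S_8 = 43 + -12*8 = 43 + -96 = -53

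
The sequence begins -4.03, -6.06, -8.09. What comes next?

Differences: -6.06 - -4.03 = -2.03
This is an arithmetic sequence with common difference d = -2.03.
Next term = -8.09 + -2.03 = -10.12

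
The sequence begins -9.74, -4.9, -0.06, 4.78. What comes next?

Differences: -4.9 - -9.74 = 4.84
This is an arithmetic sequence with common difference d = 4.84.
Next term = 4.78 + 4.84 = 9.62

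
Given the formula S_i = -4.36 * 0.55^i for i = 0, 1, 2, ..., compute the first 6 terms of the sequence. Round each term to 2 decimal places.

This is a geometric sequence.
i=0: S_0 = -4.36 * 0.55^0 = -4.36
i=1: S_1 = -4.36 * 0.55^1 ≈ -2.4
i=2: S_2 = -4.36 * 0.55^2 ≈ -1.32
i=3: S_3 = -4.36 * 0.55^3 ≈ -0.73
i=4: S_4 = -4.36 * 0.55^4 ≈ -0.4
i=5: S_5 = -4.36 * 0.55^5 ≈ -0.22
The first 6 terms are: [-4.36, -2.4, -1.32, -0.73, -0.4, -0.22]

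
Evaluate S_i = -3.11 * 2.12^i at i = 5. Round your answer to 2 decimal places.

S_5 = -3.11 * 2.12^5 ≈ -3.11 * 42.8232 ≈ -133.18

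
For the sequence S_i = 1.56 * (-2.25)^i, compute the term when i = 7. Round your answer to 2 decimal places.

S_7 = 1.56 * (-2.25)^7 ≈ 1.56 * -291.9293 ≈ -455.41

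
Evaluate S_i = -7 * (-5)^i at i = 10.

S_10 = -7 * (-5)^10 = -7 * 9765625 = -68359375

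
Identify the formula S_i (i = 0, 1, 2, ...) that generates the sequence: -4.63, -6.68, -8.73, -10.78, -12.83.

Check differences: -6.68 - -4.63 = -2.05
-8.73 - -6.68 = -2.05
Common difference d = -2.05.
First term a = -4.63.
Formula: S_i = -4.63 - 2.05*i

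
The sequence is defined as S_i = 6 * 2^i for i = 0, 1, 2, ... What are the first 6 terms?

This is a geometric sequence.
i=0: S_0 = 6 * 2^0 = 6
i=1: S_1 = 6 * 2^1 = 12
i=2: S_2 = 6 * 2^2 = 24
i=3: S_3 = 6 * 2^3 = 48
i=4: S_4 = 6 * 2^4 = 96
i=5: S_5 = 6 * 2^5 = 192
The first 6 terms are: [6, 12, 24, 48, 96, 192]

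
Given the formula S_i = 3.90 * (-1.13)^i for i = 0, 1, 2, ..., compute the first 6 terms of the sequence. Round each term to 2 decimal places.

This is a geometric sequence.
i=0: S_0 = 3.9 * (-1.13)^0 = 3.9
i=1: S_1 = 3.9 * (-1.13)^1 ≈ -4.41
i=2: S_2 = 3.9 * (-1.13)^2 ≈ 4.98
i=3: S_3 = 3.9 * (-1.13)^3 ≈ -5.63
i=4: S_4 = 3.9 * (-1.13)^4 ≈ 6.36
i=5: S_5 = 3.9 * (-1.13)^5 ≈ -7.19
The first 6 terms are: [3.9, -4.41, 4.98, -5.63, 6.36, -7.19]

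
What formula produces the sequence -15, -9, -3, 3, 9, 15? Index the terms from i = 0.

Check differences: -9 - -15 = 6
-3 - -9 = 6
Common difference d = 6.
First term a = -15.
Formula: S_i = -15 + 6*i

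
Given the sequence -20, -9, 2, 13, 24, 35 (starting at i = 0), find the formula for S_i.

Check differences: -9 - -20 = 11
2 - -9 = 11
Common difference d = 11.
First term a = -20.
Formula: S_i = -20 + 11*i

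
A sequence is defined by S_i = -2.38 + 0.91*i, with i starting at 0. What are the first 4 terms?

This is an arithmetic sequence.
i=0: S_0 = -2.38 + 0.91*0 = -2.38
i=1: S_1 = -2.38 + 0.91*1 = -1.47
i=2: S_2 = -2.38 + 0.91*2 = -0.56
i=3: S_3 = -2.38 + 0.91*3 = 0.35
The first 4 terms are: [-2.38, -1.47, -0.56, 0.35]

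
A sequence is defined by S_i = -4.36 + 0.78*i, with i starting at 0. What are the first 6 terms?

This is an arithmetic sequence.
i=0: S_0 = -4.36 + 0.78*0 = -4.36
i=1: S_1 = -4.36 + 0.78*1 = -3.58
i=2: S_2 = -4.36 + 0.78*2 = -2.8
i=3: S_3 = -4.36 + 0.78*3 = -2.02
i=4: S_4 = -4.36 + 0.78*4 = -1.24
i=5: S_5 = -4.36 + 0.78*5 = -0.46
The first 6 terms are: [-4.36, -3.58, -2.8, -2.02, -1.24, -0.46]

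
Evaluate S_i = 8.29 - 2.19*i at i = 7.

S_7 = 8.29 + -2.19*7 = 8.29 + -15.33 = -7.04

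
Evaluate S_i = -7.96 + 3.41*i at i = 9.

S_9 = -7.96 + 3.41*9 = -7.96 + 30.69 = 22.73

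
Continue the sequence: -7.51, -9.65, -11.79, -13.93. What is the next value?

Differences: -9.65 - -7.51 = -2.14
This is an arithmetic sequence with common difference d = -2.14.
Next term = -13.93 + -2.14 = -16.07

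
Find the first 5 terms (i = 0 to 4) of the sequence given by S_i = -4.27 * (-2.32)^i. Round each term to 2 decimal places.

This is a geometric sequence.
i=0: S_0 = -4.27 * (-2.32)^0 = -4.27
i=1: S_1 = -4.27 * (-2.32)^1 ≈ 9.91
i=2: S_2 = -4.27 * (-2.32)^2 ≈ -22.98
i=3: S_3 = -4.27 * (-2.32)^3 ≈ 53.32
i=4: S_4 = -4.27 * (-2.32)^4 ≈ -123.7
The first 5 terms are: [-4.27, 9.91, -22.98, 53.32, -123.7]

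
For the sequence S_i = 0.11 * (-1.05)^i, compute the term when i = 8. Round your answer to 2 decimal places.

S_8 = 0.11 * (-1.05)^8 ≈ 0.11 * 1.4775 ≈ 0.16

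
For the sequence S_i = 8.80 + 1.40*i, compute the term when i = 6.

S_6 = 8.8 + 1.4*6 = 8.8 + 8.4 = 17.2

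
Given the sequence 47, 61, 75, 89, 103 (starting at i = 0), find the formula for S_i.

Check differences: 61 - 47 = 14
75 - 61 = 14
Common difference d = 14.
First term a = 47.
Formula: S_i = 47 + 14*i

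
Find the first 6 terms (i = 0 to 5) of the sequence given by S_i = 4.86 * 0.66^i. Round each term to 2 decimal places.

This is a geometric sequence.
i=0: S_0 = 4.86 * 0.66^0 = 4.86
i=1: S_1 = 4.86 * 0.66^1 ≈ 3.21
i=2: S_2 = 4.86 * 0.66^2 ≈ 2.12
i=3: S_3 = 4.86 * 0.66^3 ≈ 1.4
i=4: S_4 = 4.86 * 0.66^4 ≈ 0.92
i=5: S_5 = 4.86 * 0.66^5 ≈ 0.61
The first 6 terms are: [4.86, 3.21, 2.12, 1.4, 0.92, 0.61]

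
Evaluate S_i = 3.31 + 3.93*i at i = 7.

S_7 = 3.31 + 3.93*7 = 3.31 + 27.51 = 30.82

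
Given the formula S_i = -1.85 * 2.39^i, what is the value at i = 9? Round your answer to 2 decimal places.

S_9 = -1.85 * 2.39^9 ≈ -1.85 * 2544.3749 ≈ -4707.09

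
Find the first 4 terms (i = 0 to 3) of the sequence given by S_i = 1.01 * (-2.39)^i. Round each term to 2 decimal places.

This is a geometric sequence.
i=0: S_0 = 1.01 * (-2.39)^0 = 1.01
i=1: S_1 = 1.01 * (-2.39)^1 ≈ -2.41
i=2: S_2 = 1.01 * (-2.39)^2 ≈ 5.77
i=3: S_3 = 1.01 * (-2.39)^3 ≈ -13.79
The first 4 terms are: [1.01, -2.41, 5.77, -13.79]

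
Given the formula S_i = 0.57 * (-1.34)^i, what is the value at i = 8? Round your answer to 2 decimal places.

S_8 = 0.57 * (-1.34)^8 ≈ 0.57 * 10.3953 ≈ 5.93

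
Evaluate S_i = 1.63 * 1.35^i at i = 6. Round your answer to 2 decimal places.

S_6 = 1.63 * 1.35^6 ≈ 1.63 * 6.0534 ≈ 9.87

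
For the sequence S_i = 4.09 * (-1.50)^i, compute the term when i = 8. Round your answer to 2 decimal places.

S_8 = 4.09 * (-1.5)^8 ≈ 4.09 * 25.6289 ≈ 104.82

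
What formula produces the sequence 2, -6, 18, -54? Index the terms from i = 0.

Check ratios: -6 / 2 = -3.0
Common ratio r = -3.
First term a = 2.
Formula: S_i = 2 * (-3)^i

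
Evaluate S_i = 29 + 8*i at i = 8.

S_8 = 29 + 8*8 = 29 + 64 = 93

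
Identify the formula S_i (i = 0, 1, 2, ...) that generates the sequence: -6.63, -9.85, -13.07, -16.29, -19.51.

Check differences: -9.85 - -6.63 = -3.22
-13.07 - -9.85 = -3.22
Common difference d = -3.22.
First term a = -6.63.
Formula: S_i = -6.63 - 3.22*i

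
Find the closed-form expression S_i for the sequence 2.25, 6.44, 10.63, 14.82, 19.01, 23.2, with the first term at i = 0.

Check differences: 6.44 - 2.25 = 4.19
10.63 - 6.44 = 4.19
Common difference d = 4.19.
First term a = 2.25.
Formula: S_i = 2.25 + 4.19*i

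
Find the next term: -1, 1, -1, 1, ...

Ratios: 1 / -1 = -1.0
This is a geometric sequence with common ratio r = -1.
Next term = 1 * -1 = -1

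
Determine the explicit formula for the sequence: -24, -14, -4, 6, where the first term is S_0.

Check differences: -14 - -24 = 10
-4 - -14 = 10
Common difference d = 10.
First term a = -24.
Formula: S_i = -24 + 10*i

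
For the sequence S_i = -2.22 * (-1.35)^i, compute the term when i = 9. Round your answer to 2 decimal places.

S_9 = -2.22 * (-1.35)^9 ≈ -2.22 * -14.8937 ≈ 33.06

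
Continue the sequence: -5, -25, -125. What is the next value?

Ratios: -25 / -5 = 5.0
This is a geometric sequence with common ratio r = 5.
Next term = -125 * 5 = -625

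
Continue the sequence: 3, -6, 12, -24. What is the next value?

Ratios: -6 / 3 = -2.0
This is a geometric sequence with common ratio r = -2.
Next term = -24 * -2 = 48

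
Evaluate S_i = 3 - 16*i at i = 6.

S_6 = 3 + -16*6 = 3 + -96 = -93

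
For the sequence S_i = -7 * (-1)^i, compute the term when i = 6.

S_6 = -7 * (-1)^6 = -7 * 1 = -7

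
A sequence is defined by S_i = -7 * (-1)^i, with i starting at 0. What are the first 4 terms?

This is a geometric sequence.
i=0: S_0 = -7 * (-1)^0 = -7
i=1: S_1 = -7 * (-1)^1 = 7
i=2: S_2 = -7 * (-1)^2 = -7
i=3: S_3 = -7 * (-1)^3 = 7
The first 4 terms are: [-7, 7, -7, 7]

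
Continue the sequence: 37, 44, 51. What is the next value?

Differences: 44 - 37 = 7
This is an arithmetic sequence with common difference d = 7.
Next term = 51 + 7 = 58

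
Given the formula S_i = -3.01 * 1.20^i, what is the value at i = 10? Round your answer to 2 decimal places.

S_10 = -3.01 * 1.2^10 ≈ -3.01 * 6.1917 ≈ -18.64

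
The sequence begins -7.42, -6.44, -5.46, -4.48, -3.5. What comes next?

Differences: -6.44 - -7.42 = 0.98
This is an arithmetic sequence with common difference d = 0.98.
Next term = -3.5 + 0.98 = -2.52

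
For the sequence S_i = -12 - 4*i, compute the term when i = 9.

S_9 = -12 + -4*9 = -12 + -36 = -48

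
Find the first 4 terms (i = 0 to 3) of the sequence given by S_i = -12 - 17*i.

This is an arithmetic sequence.
i=0: S_0 = -12 + -17*0 = -12
i=1: S_1 = -12 + -17*1 = -29
i=2: S_2 = -12 + -17*2 = -46
i=3: S_3 = -12 + -17*3 = -63
The first 4 terms are: [-12, -29, -46, -63]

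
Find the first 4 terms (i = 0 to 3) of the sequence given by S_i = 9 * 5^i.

This is a geometric sequence.
i=0: S_0 = 9 * 5^0 = 9
i=1: S_1 = 9 * 5^1 = 45
i=2: S_2 = 9 * 5^2 = 225
i=3: S_3 = 9 * 5^3 = 1125
The first 4 terms are: [9, 45, 225, 1125]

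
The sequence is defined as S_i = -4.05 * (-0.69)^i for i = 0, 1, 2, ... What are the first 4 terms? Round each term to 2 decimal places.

This is a geometric sequence.
i=0: S_0 = -4.05 * (-0.69)^0 = -4.05
i=1: S_1 = -4.05 * (-0.69)^1 ≈ 2.79
i=2: S_2 = -4.05 * (-0.69)^2 ≈ -1.93
i=3: S_3 = -4.05 * (-0.69)^3 ≈ 1.33
The first 4 terms are: [-4.05, 2.79, -1.93, 1.33]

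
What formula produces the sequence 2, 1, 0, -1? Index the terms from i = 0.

Check differences: 1 - 2 = -1
0 - 1 = -1
Common difference d = -1.
First term a = 2.
Formula: S_i = 2 - 1*i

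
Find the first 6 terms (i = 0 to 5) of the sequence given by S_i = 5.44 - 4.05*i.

This is an arithmetic sequence.
i=0: S_0 = 5.44 + -4.05*0 = 5.44
i=1: S_1 = 5.44 + -4.05*1 = 1.39
i=2: S_2 = 5.44 + -4.05*2 = -2.66
i=3: S_3 = 5.44 + -4.05*3 = -6.71
i=4: S_4 = 5.44 + -4.05*4 = -10.76
i=5: S_5 = 5.44 + -4.05*5 = -14.81
The first 6 terms are: [5.44, 1.39, -2.66, -6.71, -10.76, -14.81]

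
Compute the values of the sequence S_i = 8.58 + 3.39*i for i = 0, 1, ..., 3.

This is an arithmetic sequence.
i=0: S_0 = 8.58 + 3.39*0 = 8.58
i=1: S_1 = 8.58 + 3.39*1 = 11.97
i=2: S_2 = 8.58 + 3.39*2 = 15.36
i=3: S_3 = 8.58 + 3.39*3 = 18.75
The first 4 terms are: [8.58, 11.97, 15.36, 18.75]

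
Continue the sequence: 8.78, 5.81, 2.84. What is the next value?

Differences: 5.81 - 8.78 = -2.97
This is an arithmetic sequence with common difference d = -2.97.
Next term = 2.84 + -2.97 = -0.13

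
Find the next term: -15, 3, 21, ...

Differences: 3 - -15 = 18
This is an arithmetic sequence with common difference d = 18.
Next term = 21 + 18 = 39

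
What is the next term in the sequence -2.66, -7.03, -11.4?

Differences: -7.03 - -2.66 = -4.37
This is an arithmetic sequence with common difference d = -4.37.
Next term = -11.4 + -4.37 = -15.77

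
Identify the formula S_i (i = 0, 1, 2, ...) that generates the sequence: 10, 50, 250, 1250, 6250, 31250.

Check ratios: 50 / 10 = 5.0
Common ratio r = 5.
First term a = 10.
Formula: S_i = 10 * 5^i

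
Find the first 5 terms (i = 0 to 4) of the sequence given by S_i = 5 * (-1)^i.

This is a geometric sequence.
i=0: S_0 = 5 * (-1)^0 = 5
i=1: S_1 = 5 * (-1)^1 = -5
i=2: S_2 = 5 * (-1)^2 = 5
i=3: S_3 = 5 * (-1)^3 = -5
i=4: S_4 = 5 * (-1)^4 = 5
The first 5 terms are: [5, -5, 5, -5, 5]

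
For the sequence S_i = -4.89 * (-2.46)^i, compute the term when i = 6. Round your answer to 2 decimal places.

S_6 = -4.89 * (-2.46)^6 ≈ -4.89 * 221.6209 ≈ -1083.73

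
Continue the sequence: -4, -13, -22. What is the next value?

Differences: -13 - -4 = -9
This is an arithmetic sequence with common difference d = -9.
Next term = -22 + -9 = -31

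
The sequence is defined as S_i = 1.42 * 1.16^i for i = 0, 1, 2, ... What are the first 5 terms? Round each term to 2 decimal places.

This is a geometric sequence.
i=0: S_0 = 1.42 * 1.16^0 = 1.42
i=1: S_1 = 1.42 * 1.16^1 ≈ 1.65
i=2: S_2 = 1.42 * 1.16^2 ≈ 1.91
i=3: S_3 = 1.42 * 1.16^3 ≈ 2.22
i=4: S_4 = 1.42 * 1.16^4 ≈ 2.57
The first 5 terms are: [1.42, 1.65, 1.91, 2.22, 2.57]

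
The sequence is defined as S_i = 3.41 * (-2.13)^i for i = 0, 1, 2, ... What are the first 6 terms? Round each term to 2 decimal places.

This is a geometric sequence.
i=0: S_0 = 3.41 * (-2.13)^0 = 3.41
i=1: S_1 = 3.41 * (-2.13)^1 ≈ -7.26
i=2: S_2 = 3.41 * (-2.13)^2 ≈ 15.47
i=3: S_3 = 3.41 * (-2.13)^3 ≈ -32.95
i=4: S_4 = 3.41 * (-2.13)^4 ≈ 70.19
i=5: S_5 = 3.41 * (-2.13)^5 ≈ -149.5
The first 6 terms are: [3.41, -7.26, 15.47, -32.95, 70.19, -149.5]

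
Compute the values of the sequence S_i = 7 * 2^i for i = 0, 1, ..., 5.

This is a geometric sequence.
i=0: S_0 = 7 * 2^0 = 7
i=1: S_1 = 7 * 2^1 = 14
i=2: S_2 = 7 * 2^2 = 28
i=3: S_3 = 7 * 2^3 = 56
i=4: S_4 = 7 * 2^4 = 112
i=5: S_5 = 7 * 2^5 = 224
The first 6 terms are: [7, 14, 28, 56, 112, 224]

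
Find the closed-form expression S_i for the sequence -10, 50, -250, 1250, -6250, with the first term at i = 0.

Check ratios: 50 / -10 = -5.0
Common ratio r = -5.
First term a = -10.
Formula: S_i = -10 * (-5)^i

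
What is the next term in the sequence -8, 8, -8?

Ratios: 8 / -8 = -1.0
This is a geometric sequence with common ratio r = -1.
Next term = -8 * -1 = 8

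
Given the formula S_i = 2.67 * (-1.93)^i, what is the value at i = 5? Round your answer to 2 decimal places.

S_5 = 2.67 * (-1.93)^5 ≈ 2.67 * -26.7785 ≈ -71.5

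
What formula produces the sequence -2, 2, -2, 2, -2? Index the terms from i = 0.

Check ratios: 2 / -2 = -1.0
Common ratio r = -1.
First term a = -2.
Formula: S_i = -2 * (-1)^i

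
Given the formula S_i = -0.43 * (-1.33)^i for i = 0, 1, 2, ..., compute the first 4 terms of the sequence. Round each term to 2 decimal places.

This is a geometric sequence.
i=0: S_0 = -0.43 * (-1.33)^0 = -0.43
i=1: S_1 = -0.43 * (-1.33)^1 ≈ 0.57
i=2: S_2 = -0.43 * (-1.33)^2 ≈ -0.76
i=3: S_3 = -0.43 * (-1.33)^3 ≈ 1.01
The first 4 terms are: [-0.43, 0.57, -0.76, 1.01]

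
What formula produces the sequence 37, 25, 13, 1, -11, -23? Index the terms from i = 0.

Check differences: 25 - 37 = -12
13 - 25 = -12
Common difference d = -12.
First term a = 37.
Formula: S_i = 37 - 12*i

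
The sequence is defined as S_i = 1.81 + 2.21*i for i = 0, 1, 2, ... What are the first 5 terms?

This is an arithmetic sequence.
i=0: S_0 = 1.81 + 2.21*0 = 1.81
i=1: S_1 = 1.81 + 2.21*1 = 4.02
i=2: S_2 = 1.81 + 2.21*2 = 6.23
i=3: S_3 = 1.81 + 2.21*3 = 8.44
i=4: S_4 = 1.81 + 2.21*4 = 10.65
The first 5 terms are: [1.81, 4.02, 6.23, 8.44, 10.65]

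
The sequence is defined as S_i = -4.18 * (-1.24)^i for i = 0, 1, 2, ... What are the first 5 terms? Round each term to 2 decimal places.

This is a geometric sequence.
i=0: S_0 = -4.18 * (-1.24)^0 = -4.18
i=1: S_1 = -4.18 * (-1.24)^1 ≈ 5.18
i=2: S_2 = -4.18 * (-1.24)^2 ≈ -6.43
i=3: S_3 = -4.18 * (-1.24)^3 ≈ 7.97
i=4: S_4 = -4.18 * (-1.24)^4 ≈ -9.88
The first 5 terms are: [-4.18, 5.18, -6.43, 7.97, -9.88]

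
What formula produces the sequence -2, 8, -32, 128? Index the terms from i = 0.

Check ratios: 8 / -2 = -4.0
Common ratio r = -4.
First term a = -2.
Formula: S_i = -2 * (-4)^i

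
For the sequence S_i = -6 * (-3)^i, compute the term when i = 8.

S_8 = -6 * (-3)^8 = -6 * 6561 = -39366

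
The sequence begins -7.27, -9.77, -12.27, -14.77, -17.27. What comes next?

Differences: -9.77 - -7.27 = -2.5
This is an arithmetic sequence with common difference d = -2.5.
Next term = -17.27 + -2.5 = -19.77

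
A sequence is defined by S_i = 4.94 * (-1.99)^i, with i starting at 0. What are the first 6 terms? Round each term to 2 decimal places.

This is a geometric sequence.
i=0: S_0 = 4.94 * (-1.99)^0 = 4.94
i=1: S_1 = 4.94 * (-1.99)^1 ≈ -9.83
i=2: S_2 = 4.94 * (-1.99)^2 ≈ 19.56
i=3: S_3 = 4.94 * (-1.99)^3 ≈ -38.93
i=4: S_4 = 4.94 * (-1.99)^4 ≈ 77.47
i=5: S_5 = 4.94 * (-1.99)^5 ≈ -154.17
The first 6 terms are: [4.94, -9.83, 19.56, -38.93, 77.47, -154.17]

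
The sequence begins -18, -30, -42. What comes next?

Differences: -30 - -18 = -12
This is an arithmetic sequence with common difference d = -12.
Next term = -42 + -12 = -54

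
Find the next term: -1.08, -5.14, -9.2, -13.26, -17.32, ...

Differences: -5.14 - -1.08 = -4.06
This is an arithmetic sequence with common difference d = -4.06.
Next term = -17.32 + -4.06 = -21.38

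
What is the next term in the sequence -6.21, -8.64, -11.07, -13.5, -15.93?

Differences: -8.64 - -6.21 = -2.43
This is an arithmetic sequence with common difference d = -2.43.
Next term = -15.93 + -2.43 = -18.36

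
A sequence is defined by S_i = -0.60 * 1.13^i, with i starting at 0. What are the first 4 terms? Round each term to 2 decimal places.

This is a geometric sequence.
i=0: S_0 = -0.6 * 1.13^0 = -0.6
i=1: S_1 = -0.6 * 1.13^1 ≈ -0.68
i=2: S_2 = -0.6 * 1.13^2 ≈ -0.77
i=3: S_3 = -0.6 * 1.13^3 ≈ -0.87
The first 4 terms are: [-0.6, -0.68, -0.77, -0.87]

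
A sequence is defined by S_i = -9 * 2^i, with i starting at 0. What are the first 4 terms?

This is a geometric sequence.
i=0: S_0 = -9 * 2^0 = -9
i=1: S_1 = -9 * 2^1 = -18
i=2: S_2 = -9 * 2^2 = -36
i=3: S_3 = -9 * 2^3 = -72
The first 4 terms are: [-9, -18, -36, -72]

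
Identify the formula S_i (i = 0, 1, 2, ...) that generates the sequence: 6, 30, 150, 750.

Check ratios: 30 / 6 = 5.0
Common ratio r = 5.
First term a = 6.
Formula: S_i = 6 * 5^i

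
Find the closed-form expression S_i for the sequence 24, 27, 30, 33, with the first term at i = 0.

Check differences: 27 - 24 = 3
30 - 27 = 3
Common difference d = 3.
First term a = 24.
Formula: S_i = 24 + 3*i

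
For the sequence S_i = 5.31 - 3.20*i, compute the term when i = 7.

S_7 = 5.31 + -3.2*7 = 5.31 + -22.4 = -17.09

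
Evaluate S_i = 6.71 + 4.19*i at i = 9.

S_9 = 6.71 + 4.19*9 = 6.71 + 37.71 = 44.42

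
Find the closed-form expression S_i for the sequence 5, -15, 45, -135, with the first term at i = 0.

Check ratios: -15 / 5 = -3.0
Common ratio r = -3.
First term a = 5.
Formula: S_i = 5 * (-3)^i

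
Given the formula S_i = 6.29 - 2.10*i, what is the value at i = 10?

S_10 = 6.29 + -2.1*10 = 6.29 + -21.0 = -14.71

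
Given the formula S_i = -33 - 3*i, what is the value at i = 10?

S_10 = -33 + -3*10 = -33 + -30 = -63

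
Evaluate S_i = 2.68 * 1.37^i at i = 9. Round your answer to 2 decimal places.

S_9 = 2.68 * 1.37^9 ≈ 2.68 * 17.0014 ≈ 45.56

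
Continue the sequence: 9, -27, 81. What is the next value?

Ratios: -27 / 9 = -3.0
This is a geometric sequence with common ratio r = -3.
Next term = 81 * -3 = -243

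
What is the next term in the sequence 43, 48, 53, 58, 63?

Differences: 48 - 43 = 5
This is an arithmetic sequence with common difference d = 5.
Next term = 63 + 5 = 68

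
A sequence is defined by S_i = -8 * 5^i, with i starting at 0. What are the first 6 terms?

This is a geometric sequence.
i=0: S_0 = -8 * 5^0 = -8
i=1: S_1 = -8 * 5^1 = -40
i=2: S_2 = -8 * 5^2 = -200
i=3: S_3 = -8 * 5^3 = -1000
i=4: S_4 = -8 * 5^4 = -5000
i=5: S_5 = -8 * 5^5 = -25000
The first 6 terms are: [-8, -40, -200, -1000, -5000, -25000]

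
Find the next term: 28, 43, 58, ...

Differences: 43 - 28 = 15
This is an arithmetic sequence with common difference d = 15.
Next term = 58 + 15 = 73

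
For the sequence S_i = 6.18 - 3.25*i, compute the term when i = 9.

S_9 = 6.18 + -3.25*9 = 6.18 + -29.25 = -23.07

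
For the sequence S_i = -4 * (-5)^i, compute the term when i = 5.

S_5 = -4 * (-5)^5 = -4 * -3125 = 12500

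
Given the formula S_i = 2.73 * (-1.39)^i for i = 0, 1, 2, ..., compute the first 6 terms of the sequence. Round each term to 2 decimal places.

This is a geometric sequence.
i=0: S_0 = 2.73 * (-1.39)^0 = 2.73
i=1: S_1 = 2.73 * (-1.39)^1 ≈ -3.79
i=2: S_2 = 2.73 * (-1.39)^2 ≈ 5.27
i=3: S_3 = 2.73 * (-1.39)^3 ≈ -7.33
i=4: S_4 = 2.73 * (-1.39)^4 ≈ 10.19
i=5: S_5 = 2.73 * (-1.39)^5 ≈ -14.17
The first 6 terms are: [2.73, -3.79, 5.27, -7.33, 10.19, -14.17]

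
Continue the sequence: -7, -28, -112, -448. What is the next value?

Ratios: -28 / -7 = 4.0
This is a geometric sequence with common ratio r = 4.
Next term = -448 * 4 = -1792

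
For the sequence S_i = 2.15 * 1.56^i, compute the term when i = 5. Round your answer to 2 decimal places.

S_5 = 2.15 * 1.56^5 ≈ 2.15 * 9.239 ≈ 19.86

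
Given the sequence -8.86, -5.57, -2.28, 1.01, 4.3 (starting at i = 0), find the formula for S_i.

Check differences: -5.57 - -8.86 = 3.29
-2.28 - -5.57 = 3.29
Common difference d = 3.29.
First term a = -8.86.
Formula: S_i = -8.86 + 3.29*i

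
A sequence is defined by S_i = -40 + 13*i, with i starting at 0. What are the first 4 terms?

This is an arithmetic sequence.
i=0: S_0 = -40 + 13*0 = -40
i=1: S_1 = -40 + 13*1 = -27
i=2: S_2 = -40 + 13*2 = -14
i=3: S_3 = -40 + 13*3 = -1
The first 4 terms are: [-40, -27, -14, -1]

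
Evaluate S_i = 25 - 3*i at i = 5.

S_5 = 25 + -3*5 = 25 + -15 = 10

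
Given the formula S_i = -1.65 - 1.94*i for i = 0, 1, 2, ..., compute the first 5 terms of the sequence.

This is an arithmetic sequence.
i=0: S_0 = -1.65 + -1.94*0 = -1.65
i=1: S_1 = -1.65 + -1.94*1 = -3.59
i=2: S_2 = -1.65 + -1.94*2 = -5.53
i=3: S_3 = -1.65 + -1.94*3 = -7.47
i=4: S_4 = -1.65 + -1.94*4 = -9.41
The first 5 terms are: [-1.65, -3.59, -5.53, -7.47, -9.41]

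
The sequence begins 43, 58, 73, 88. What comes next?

Differences: 58 - 43 = 15
This is an arithmetic sequence with common difference d = 15.
Next term = 88 + 15 = 103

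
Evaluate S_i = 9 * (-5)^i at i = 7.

S_7 = 9 * (-5)^7 = 9 * -78125 = -703125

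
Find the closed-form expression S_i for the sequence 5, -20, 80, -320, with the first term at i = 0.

Check ratios: -20 / 5 = -4.0
Common ratio r = -4.
First term a = 5.
Formula: S_i = 5 * (-4)^i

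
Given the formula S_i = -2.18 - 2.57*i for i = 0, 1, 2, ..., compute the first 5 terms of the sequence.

This is an arithmetic sequence.
i=0: S_0 = -2.18 + -2.57*0 = -2.18
i=1: S_1 = -2.18 + -2.57*1 = -4.75
i=2: S_2 = -2.18 + -2.57*2 = -7.32
i=3: S_3 = -2.18 + -2.57*3 = -9.89
i=4: S_4 = -2.18 + -2.57*4 = -12.46
The first 5 terms are: [-2.18, -4.75, -7.32, -9.89, -12.46]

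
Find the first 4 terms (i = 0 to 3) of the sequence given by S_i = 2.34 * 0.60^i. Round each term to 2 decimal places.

This is a geometric sequence.
i=0: S_0 = 2.34 * 0.6^0 = 2.34
i=1: S_1 = 2.34 * 0.6^1 ≈ 1.4
i=2: S_2 = 2.34 * 0.6^2 ≈ 0.84
i=3: S_3 = 2.34 * 0.6^3 ≈ 0.51
The first 4 terms are: [2.34, 1.4, 0.84, 0.51]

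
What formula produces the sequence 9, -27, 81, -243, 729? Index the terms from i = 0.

Check ratios: -27 / 9 = -3.0
Common ratio r = -3.
First term a = 9.
Formula: S_i = 9 * (-3)^i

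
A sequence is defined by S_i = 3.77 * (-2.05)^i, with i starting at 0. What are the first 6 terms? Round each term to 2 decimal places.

This is a geometric sequence.
i=0: S_0 = 3.77 * (-2.05)^0 = 3.77
i=1: S_1 = 3.77 * (-2.05)^1 ≈ -7.73
i=2: S_2 = 3.77 * (-2.05)^2 ≈ 15.84
i=3: S_3 = 3.77 * (-2.05)^3 ≈ -32.48
i=4: S_4 = 3.77 * (-2.05)^4 ≈ 66.58
i=5: S_5 = 3.77 * (-2.05)^5 ≈ -136.49
The first 6 terms are: [3.77, -7.73, 15.84, -32.48, 66.58, -136.49]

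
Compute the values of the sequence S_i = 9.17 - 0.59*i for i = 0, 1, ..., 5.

This is an arithmetic sequence.
i=0: S_0 = 9.17 + -0.59*0 = 9.17
i=1: S_1 = 9.17 + -0.59*1 = 8.58
i=2: S_2 = 9.17 + -0.59*2 = 7.99
i=3: S_3 = 9.17 + -0.59*3 = 7.4
i=4: S_4 = 9.17 + -0.59*4 = 6.81
i=5: S_5 = 9.17 + -0.59*5 = 6.22
The first 6 terms are: [9.17, 8.58, 7.99, 7.4, 6.81, 6.22]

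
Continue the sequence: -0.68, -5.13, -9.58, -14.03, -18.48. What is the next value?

Differences: -5.13 - -0.68 = -4.45
This is an arithmetic sequence with common difference d = -4.45.
Next term = -18.48 + -4.45 = -22.93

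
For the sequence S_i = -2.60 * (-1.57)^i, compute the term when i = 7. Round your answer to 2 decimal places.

S_7 = -2.6 * (-1.57)^7 ≈ -2.6 * -23.5124 ≈ 61.13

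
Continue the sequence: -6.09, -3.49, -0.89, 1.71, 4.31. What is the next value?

Differences: -3.49 - -6.09 = 2.6
This is an arithmetic sequence with common difference d = 2.6.
Next term = 4.31 + 2.6 = 6.91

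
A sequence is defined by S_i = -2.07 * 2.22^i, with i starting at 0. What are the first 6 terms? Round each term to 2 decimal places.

This is a geometric sequence.
i=0: S_0 = -2.07 * 2.22^0 = -2.07
i=1: S_1 = -2.07 * 2.22^1 ≈ -4.6
i=2: S_2 = -2.07 * 2.22^2 ≈ -10.2
i=3: S_3 = -2.07 * 2.22^3 ≈ -22.65
i=4: S_4 = -2.07 * 2.22^4 ≈ -50.28
i=5: S_5 = -2.07 * 2.22^5 ≈ -111.62
The first 6 terms are: [-2.07, -4.6, -10.2, -22.65, -50.28, -111.62]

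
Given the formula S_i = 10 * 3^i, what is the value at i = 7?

S_7 = 10 * 3^7 = 10 * 2187 = 21870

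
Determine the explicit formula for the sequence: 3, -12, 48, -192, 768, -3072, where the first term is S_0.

Check ratios: -12 / 3 = -4.0
Common ratio r = -4.
First term a = 3.
Formula: S_i = 3 * (-4)^i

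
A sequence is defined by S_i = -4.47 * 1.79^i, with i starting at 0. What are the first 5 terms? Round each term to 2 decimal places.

This is a geometric sequence.
i=0: S_0 = -4.47 * 1.79^0 = -4.47
i=1: S_1 = -4.47 * 1.79^1 ≈ -8.0
i=2: S_2 = -4.47 * 1.79^2 ≈ -14.32
i=3: S_3 = -4.47 * 1.79^3 ≈ -25.64
i=4: S_4 = -4.47 * 1.79^4 ≈ -45.89
The first 5 terms are: [-4.47, -8.0, -14.32, -25.64, -45.89]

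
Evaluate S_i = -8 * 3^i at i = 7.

S_7 = -8 * 3^7 = -8 * 2187 = -17496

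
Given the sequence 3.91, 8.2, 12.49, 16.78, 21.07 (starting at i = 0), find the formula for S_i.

Check differences: 8.2 - 3.91 = 4.29
12.49 - 8.2 = 4.29
Common difference d = 4.29.
First term a = 3.91.
Formula: S_i = 3.91 + 4.29*i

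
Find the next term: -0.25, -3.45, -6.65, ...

Differences: -3.45 - -0.25 = -3.2
This is an arithmetic sequence with common difference d = -3.2.
Next term = -6.65 + -3.2 = -9.85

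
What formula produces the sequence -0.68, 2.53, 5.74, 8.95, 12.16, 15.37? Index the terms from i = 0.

Check differences: 2.53 - -0.68 = 3.21
5.74 - 2.53 = 3.21
Common difference d = 3.21.
First term a = -0.68.
Formula: S_i = -0.68 + 3.21*i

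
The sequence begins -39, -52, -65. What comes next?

Differences: -52 - -39 = -13
This is an arithmetic sequence with common difference d = -13.
Next term = -65 + -13 = -78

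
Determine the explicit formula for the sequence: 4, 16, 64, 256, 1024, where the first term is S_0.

Check ratios: 16 / 4 = 4.0
Common ratio r = 4.
First term a = 4.
Formula: S_i = 4 * 4^i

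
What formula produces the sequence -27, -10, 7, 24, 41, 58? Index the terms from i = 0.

Check differences: -10 - -27 = 17
7 - -10 = 17
Common difference d = 17.
First term a = -27.
Formula: S_i = -27 + 17*i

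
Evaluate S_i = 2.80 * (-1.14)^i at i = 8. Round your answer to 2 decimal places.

S_8 = 2.8 * (-1.14)^8 ≈ 2.8 * 2.8526 ≈ 7.99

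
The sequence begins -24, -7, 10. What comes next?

Differences: -7 - -24 = 17
This is an arithmetic sequence with common difference d = 17.
Next term = 10 + 17 = 27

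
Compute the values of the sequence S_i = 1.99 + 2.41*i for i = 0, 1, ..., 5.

This is an arithmetic sequence.
i=0: S_0 = 1.99 + 2.41*0 = 1.99
i=1: S_1 = 1.99 + 2.41*1 = 4.4
i=2: S_2 = 1.99 + 2.41*2 = 6.81
i=3: S_3 = 1.99 + 2.41*3 = 9.22
i=4: S_4 = 1.99 + 2.41*4 = 11.63
i=5: S_5 = 1.99 + 2.41*5 = 14.04
The first 6 terms are: [1.99, 4.4, 6.81, 9.22, 11.63, 14.04]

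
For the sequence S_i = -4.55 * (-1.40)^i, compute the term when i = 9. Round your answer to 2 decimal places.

S_9 = -4.55 * (-1.4)^9 ≈ -4.55 * -20.661 ≈ 94.01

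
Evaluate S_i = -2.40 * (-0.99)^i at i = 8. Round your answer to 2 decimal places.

S_8 = -2.4 * (-0.99)^8 ≈ -2.4 * 0.9227 ≈ -2.21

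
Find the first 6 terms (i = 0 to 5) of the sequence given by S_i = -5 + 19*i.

This is an arithmetic sequence.
i=0: S_0 = -5 + 19*0 = -5
i=1: S_1 = -5 + 19*1 = 14
i=2: S_2 = -5 + 19*2 = 33
i=3: S_3 = -5 + 19*3 = 52
i=4: S_4 = -5 + 19*4 = 71
i=5: S_5 = -5 + 19*5 = 90
The first 6 terms are: [-5, 14, 33, 52, 71, 90]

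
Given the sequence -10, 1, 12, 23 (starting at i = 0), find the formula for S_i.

Check differences: 1 - -10 = 11
12 - 1 = 11
Common difference d = 11.
First term a = -10.
Formula: S_i = -10 + 11*i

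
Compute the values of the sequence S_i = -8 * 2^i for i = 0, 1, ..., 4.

This is a geometric sequence.
i=0: S_0 = -8 * 2^0 = -8
i=1: S_1 = -8 * 2^1 = -16
i=2: S_2 = -8 * 2^2 = -32
i=3: S_3 = -8 * 2^3 = -64
i=4: S_4 = -8 * 2^4 = -128
The first 5 terms are: [-8, -16, -32, -64, -128]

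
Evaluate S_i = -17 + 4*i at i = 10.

S_10 = -17 + 4*10 = -17 + 40 = 23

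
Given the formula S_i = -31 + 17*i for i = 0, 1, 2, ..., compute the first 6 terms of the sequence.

This is an arithmetic sequence.
i=0: S_0 = -31 + 17*0 = -31
i=1: S_1 = -31 + 17*1 = -14
i=2: S_2 = -31 + 17*2 = 3
i=3: S_3 = -31 + 17*3 = 20
i=4: S_4 = -31 + 17*4 = 37
i=5: S_5 = -31 + 17*5 = 54
The first 6 terms are: [-31, -14, 3, 20, 37, 54]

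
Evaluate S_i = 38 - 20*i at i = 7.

S_7 = 38 + -20*7 = 38 + -140 = -102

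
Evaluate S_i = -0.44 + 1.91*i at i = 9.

S_9 = -0.44 + 1.91*9 = -0.44 + 17.19 = 16.75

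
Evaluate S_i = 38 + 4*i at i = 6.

S_6 = 38 + 4*6 = 38 + 24 = 62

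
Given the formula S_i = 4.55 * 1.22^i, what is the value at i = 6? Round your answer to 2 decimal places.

S_6 = 4.55 * 1.22^6 ≈ 4.55 * 3.2973 ≈ 15.0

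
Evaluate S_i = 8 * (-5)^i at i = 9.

S_9 = 8 * (-5)^9 = 8 * -1953125 = -15625000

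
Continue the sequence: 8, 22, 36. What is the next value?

Differences: 22 - 8 = 14
This is an arithmetic sequence with common difference d = 14.
Next term = 36 + 14 = 50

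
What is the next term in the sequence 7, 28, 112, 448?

Ratios: 28 / 7 = 4.0
This is a geometric sequence with common ratio r = 4.
Next term = 448 * 4 = 1792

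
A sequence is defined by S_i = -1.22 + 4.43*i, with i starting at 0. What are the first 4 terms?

This is an arithmetic sequence.
i=0: S_0 = -1.22 + 4.43*0 = -1.22
i=1: S_1 = -1.22 + 4.43*1 = 3.21
i=2: S_2 = -1.22 + 4.43*2 = 7.64
i=3: S_3 = -1.22 + 4.43*3 = 12.07
The first 4 terms are: [-1.22, 3.21, 7.64, 12.07]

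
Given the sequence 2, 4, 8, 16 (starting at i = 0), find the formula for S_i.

Check ratios: 4 / 2 = 2.0
Common ratio r = 2.
First term a = 2.
Formula: S_i = 2 * 2^i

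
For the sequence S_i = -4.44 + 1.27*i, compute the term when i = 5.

S_5 = -4.44 + 1.27*5 = -4.44 + 6.35 = 1.91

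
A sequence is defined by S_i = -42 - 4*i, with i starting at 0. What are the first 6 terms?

This is an arithmetic sequence.
i=0: S_0 = -42 + -4*0 = -42
i=1: S_1 = -42 + -4*1 = -46
i=2: S_2 = -42 + -4*2 = -50
i=3: S_3 = -42 + -4*3 = -54
i=4: S_4 = -42 + -4*4 = -58
i=5: S_5 = -42 + -4*5 = -62
The first 6 terms are: [-42, -46, -50, -54, -58, -62]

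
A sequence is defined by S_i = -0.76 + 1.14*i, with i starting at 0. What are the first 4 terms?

This is an arithmetic sequence.
i=0: S_0 = -0.76 + 1.14*0 = -0.76
i=1: S_1 = -0.76 + 1.14*1 = 0.38
i=2: S_2 = -0.76 + 1.14*2 = 1.52
i=3: S_3 = -0.76 + 1.14*3 = 2.66
The first 4 terms are: [-0.76, 0.38, 1.52, 2.66]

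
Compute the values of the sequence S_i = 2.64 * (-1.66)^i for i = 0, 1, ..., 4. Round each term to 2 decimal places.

This is a geometric sequence.
i=0: S_0 = 2.64 * (-1.66)^0 = 2.64
i=1: S_1 = 2.64 * (-1.66)^1 ≈ -4.38
i=2: S_2 = 2.64 * (-1.66)^2 ≈ 7.27
i=3: S_3 = 2.64 * (-1.66)^3 ≈ -12.08
i=4: S_4 = 2.64 * (-1.66)^4 ≈ 20.05
The first 5 terms are: [2.64, -4.38, 7.27, -12.08, 20.05]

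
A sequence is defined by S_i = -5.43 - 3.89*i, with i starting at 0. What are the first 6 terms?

This is an arithmetic sequence.
i=0: S_0 = -5.43 + -3.89*0 = -5.43
i=1: S_1 = -5.43 + -3.89*1 = -9.32
i=2: S_2 = -5.43 + -3.89*2 = -13.21
i=3: S_3 = -5.43 + -3.89*3 = -17.1
i=4: S_4 = -5.43 + -3.89*4 = -20.99
i=5: S_5 = -5.43 + -3.89*5 = -24.88
The first 6 terms are: [-5.43, -9.32, -13.21, -17.1, -20.99, -24.88]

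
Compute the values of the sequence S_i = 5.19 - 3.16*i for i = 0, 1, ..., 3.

This is an arithmetic sequence.
i=0: S_0 = 5.19 + -3.16*0 = 5.19
i=1: S_1 = 5.19 + -3.16*1 = 2.03
i=2: S_2 = 5.19 + -3.16*2 = -1.13
i=3: S_3 = 5.19 + -3.16*3 = -4.29
The first 4 terms are: [5.19, 2.03, -1.13, -4.29]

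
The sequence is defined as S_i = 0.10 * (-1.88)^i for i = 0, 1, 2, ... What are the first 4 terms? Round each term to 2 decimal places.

This is a geometric sequence.
i=0: S_0 = 0.1 * (-1.88)^0 = 0.1
i=1: S_1 = 0.1 * (-1.88)^1 ≈ -0.19
i=2: S_2 = 0.1 * (-1.88)^2 ≈ 0.35
i=3: S_3 = 0.1 * (-1.88)^3 ≈ -0.66
The first 4 terms are: [0.1, -0.19, 0.35, -0.66]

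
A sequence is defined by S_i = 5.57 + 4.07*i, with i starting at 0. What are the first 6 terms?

This is an arithmetic sequence.
i=0: S_0 = 5.57 + 4.07*0 = 5.57
i=1: S_1 = 5.57 + 4.07*1 = 9.64
i=2: S_2 = 5.57 + 4.07*2 = 13.71
i=3: S_3 = 5.57 + 4.07*3 = 17.78
i=4: S_4 = 5.57 + 4.07*4 = 21.85
i=5: S_5 = 5.57 + 4.07*5 = 25.92
The first 6 terms are: [5.57, 9.64, 13.71, 17.78, 21.85, 25.92]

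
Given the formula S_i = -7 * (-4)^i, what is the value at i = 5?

S_5 = -7 * (-4)^5 = -7 * -1024 = 7168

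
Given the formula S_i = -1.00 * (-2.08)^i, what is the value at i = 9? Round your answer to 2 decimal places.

S_9 = -1.0 * (-2.08)^9 ≈ -1.0 * -728.7356 ≈ 728.74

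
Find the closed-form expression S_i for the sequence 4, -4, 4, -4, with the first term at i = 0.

Check ratios: -4 / 4 = -1.0
Common ratio r = -1.
First term a = 4.
Formula: S_i = 4 * (-1)^i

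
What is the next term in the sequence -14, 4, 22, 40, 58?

Differences: 4 - -14 = 18
This is an arithmetic sequence with common difference d = 18.
Next term = 58 + 18 = 76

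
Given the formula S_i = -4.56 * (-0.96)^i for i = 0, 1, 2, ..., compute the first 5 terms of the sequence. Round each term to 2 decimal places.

This is a geometric sequence.
i=0: S_0 = -4.56 * (-0.96)^0 = -4.56
i=1: S_1 = -4.56 * (-0.96)^1 ≈ 4.38
i=2: S_2 = -4.56 * (-0.96)^2 ≈ -4.2
i=3: S_3 = -4.56 * (-0.96)^3 ≈ 4.03
i=4: S_4 = -4.56 * (-0.96)^4 ≈ -3.87
The first 5 terms are: [-4.56, 4.38, -4.2, 4.03, -3.87]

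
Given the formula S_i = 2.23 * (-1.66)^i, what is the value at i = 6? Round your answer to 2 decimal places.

S_6 = 2.23 * (-1.66)^6 ≈ 2.23 * 20.9242 ≈ 46.66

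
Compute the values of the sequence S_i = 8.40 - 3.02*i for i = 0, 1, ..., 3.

This is an arithmetic sequence.
i=0: S_0 = 8.4 + -3.02*0 = 8.4
i=1: S_1 = 8.4 + -3.02*1 = 5.38
i=2: S_2 = 8.4 + -3.02*2 = 2.36
i=3: S_3 = 8.4 + -3.02*3 = -0.66
The first 4 terms are: [8.4, 5.38, 2.36, -0.66]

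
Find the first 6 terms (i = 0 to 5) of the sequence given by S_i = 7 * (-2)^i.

This is a geometric sequence.
i=0: S_0 = 7 * (-2)^0 = 7
i=1: S_1 = 7 * (-2)^1 = -14
i=2: S_2 = 7 * (-2)^2 = 28
i=3: S_3 = 7 * (-2)^3 = -56
i=4: S_4 = 7 * (-2)^4 = 112
i=5: S_5 = 7 * (-2)^5 = -224
The first 6 terms are: [7, -14, 28, -56, 112, -224]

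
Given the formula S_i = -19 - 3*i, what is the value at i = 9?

S_9 = -19 + -3*9 = -19 + -27 = -46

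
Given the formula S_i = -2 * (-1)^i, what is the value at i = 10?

S_10 = -2 * (-1)^10 = -2 * 1 = -2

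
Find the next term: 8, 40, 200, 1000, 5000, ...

Ratios: 40 / 8 = 5.0
This is a geometric sequence with common ratio r = 5.
Next term = 5000 * 5 = 25000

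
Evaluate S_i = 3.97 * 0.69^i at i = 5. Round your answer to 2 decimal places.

S_5 = 3.97 * 0.69^5 ≈ 3.97 * 0.1564 ≈ 0.62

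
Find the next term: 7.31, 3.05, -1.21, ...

Differences: 3.05 - 7.31 = -4.26
This is an arithmetic sequence with common difference d = -4.26.
Next term = -1.21 + -4.26 = -5.47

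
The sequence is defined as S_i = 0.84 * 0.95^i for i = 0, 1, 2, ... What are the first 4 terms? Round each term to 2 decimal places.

This is a geometric sequence.
i=0: S_0 = 0.84 * 0.95^0 = 0.84
i=1: S_1 = 0.84 * 0.95^1 ≈ 0.8
i=2: S_2 = 0.84 * 0.95^2 ≈ 0.76
i=3: S_3 = 0.84 * 0.95^3 ≈ 0.72
The first 4 terms are: [0.84, 0.8, 0.76, 0.72]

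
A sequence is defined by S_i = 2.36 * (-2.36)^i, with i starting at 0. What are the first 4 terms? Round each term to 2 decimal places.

This is a geometric sequence.
i=0: S_0 = 2.36 * (-2.36)^0 = 2.36
i=1: S_1 = 2.36 * (-2.36)^1 ≈ -5.57
i=2: S_2 = 2.36 * (-2.36)^2 ≈ 13.14
i=3: S_3 = 2.36 * (-2.36)^3 ≈ -31.02
The first 4 terms are: [2.36, -5.57, 13.14, -31.02]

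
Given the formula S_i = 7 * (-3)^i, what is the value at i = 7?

S_7 = 7 * (-3)^7 = 7 * -2187 = -15309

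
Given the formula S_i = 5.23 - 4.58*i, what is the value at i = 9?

S_9 = 5.23 + -4.58*9 = 5.23 + -41.22 = -35.99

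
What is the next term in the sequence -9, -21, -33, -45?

Differences: -21 - -9 = -12
This is an arithmetic sequence with common difference d = -12.
Next term = -45 + -12 = -57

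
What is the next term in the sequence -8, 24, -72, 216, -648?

Ratios: 24 / -8 = -3.0
This is a geometric sequence with common ratio r = -3.
Next term = -648 * -3 = 1944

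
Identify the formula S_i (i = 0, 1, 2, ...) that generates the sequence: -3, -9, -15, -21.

Check differences: -9 - -3 = -6
-15 - -9 = -6
Common difference d = -6.
First term a = -3.
Formula: S_i = -3 - 6*i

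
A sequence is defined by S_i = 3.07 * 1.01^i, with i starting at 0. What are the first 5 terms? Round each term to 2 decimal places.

This is a geometric sequence.
i=0: S_0 = 3.07 * 1.01^0 = 3.07
i=1: S_1 = 3.07 * 1.01^1 ≈ 3.1
i=2: S_2 = 3.07 * 1.01^2 ≈ 3.13
i=3: S_3 = 3.07 * 1.01^3 ≈ 3.16
i=4: S_4 = 3.07 * 1.01^4 ≈ 3.19
The first 5 terms are: [3.07, 3.1, 3.13, 3.16, 3.19]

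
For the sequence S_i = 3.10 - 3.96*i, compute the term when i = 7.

S_7 = 3.1 + -3.96*7 = 3.1 + -27.72 = -24.62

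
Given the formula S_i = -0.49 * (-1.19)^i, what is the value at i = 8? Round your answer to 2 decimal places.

S_8 = -0.49 * (-1.19)^8 ≈ -0.49 * 4.0214 ≈ -1.97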